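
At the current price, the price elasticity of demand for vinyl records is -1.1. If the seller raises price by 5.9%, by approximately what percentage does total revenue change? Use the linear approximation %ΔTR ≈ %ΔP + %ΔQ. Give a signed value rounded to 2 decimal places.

%ΔQ ≈ Ed × %ΔP = (-1.1) × (+5.9%) = -6.4900%
%ΔTR ≈ %ΔP + %ΔQ = (+5.9%) + (-6.4900%) = -0.5900%

-0.59%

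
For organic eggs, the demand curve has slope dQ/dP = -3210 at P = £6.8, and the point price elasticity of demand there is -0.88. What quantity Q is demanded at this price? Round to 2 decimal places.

24804.55

Ed = (dQ/dP)·(P/Q) ⇒ Q = (dQ/dP)·P/Ed = (-3210)·6.8/(-0.88) = 24804.5454…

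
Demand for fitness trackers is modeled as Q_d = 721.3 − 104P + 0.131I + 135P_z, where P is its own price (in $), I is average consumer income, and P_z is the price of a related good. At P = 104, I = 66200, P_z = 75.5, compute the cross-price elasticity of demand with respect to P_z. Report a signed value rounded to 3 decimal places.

At the given values, Q_d = 721.3 − 104(104) + 0.131(66200) + 135(75.5) = 8770.
∂Q_d/∂P_z = 135.
E = (135) × (75.5/8770) = 1.16220…

1.162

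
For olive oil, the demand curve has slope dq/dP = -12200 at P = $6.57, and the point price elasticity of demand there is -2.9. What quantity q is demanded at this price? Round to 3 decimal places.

27639.310

Ed = (dq/dP)·(P/q) ⇒ q = (dq/dP)·P/Ed = (-12200)·6.57/(-2.9) = 27639.31034…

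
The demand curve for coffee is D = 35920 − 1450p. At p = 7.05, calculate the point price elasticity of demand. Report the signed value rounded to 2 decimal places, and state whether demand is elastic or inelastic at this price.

dD/dp = −1450. At p = 7.05, D = 35920 − 1450(7.05) = 25697.5.
Ed = (dD/dp)·(p/D) = −1450 × (7.05/25697.5) = -0.3978…
|Ed| = 0.40 < 1, so demand is inelastic.

-0.40; inelastic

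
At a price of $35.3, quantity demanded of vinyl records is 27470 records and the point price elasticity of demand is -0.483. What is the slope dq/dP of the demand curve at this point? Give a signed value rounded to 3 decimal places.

-375.864

Ed = (dq/dP)·(P/q) ⇒ dq/dP = Ed·q/P = (-0.483)·27470/35.3 = -375.86430…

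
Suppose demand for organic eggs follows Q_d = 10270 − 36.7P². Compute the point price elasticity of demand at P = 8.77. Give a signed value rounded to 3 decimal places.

dQ_d/dP = −2·36.7·P = -643.718. At P = 8.77, Q_d = 7447.29657.
Ed = (dQ_d/dP)·(P/Q_d) = (-643.718) × (8.77/7447.29657) = -0.75804…

-0.758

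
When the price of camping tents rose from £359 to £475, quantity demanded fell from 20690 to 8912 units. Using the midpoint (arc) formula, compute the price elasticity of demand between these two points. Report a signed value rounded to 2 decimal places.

-2.86

%ΔQ = (8912 − 20690) / [(20690 + 8912)/2] = -11778/14801 = -0.795757…
%ΔP = (475 − 359) / [(359 + 475)/2] = 116/417 = 0.278177…
Arc Ed = %ΔQ / %ΔP = (-11778/14801) / (116/417) = -2.8606…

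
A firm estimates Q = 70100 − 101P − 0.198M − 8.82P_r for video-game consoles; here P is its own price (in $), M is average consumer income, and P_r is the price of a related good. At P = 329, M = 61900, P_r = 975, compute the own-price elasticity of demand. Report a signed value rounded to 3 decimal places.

At the given values, Q = 70100 − 101(329) − 0.198(61900) − 8.82(975) = 16015.3.
∂Q/∂P = −101.
E = (-101) × (329/16015.3) = -2.07482…

-2.075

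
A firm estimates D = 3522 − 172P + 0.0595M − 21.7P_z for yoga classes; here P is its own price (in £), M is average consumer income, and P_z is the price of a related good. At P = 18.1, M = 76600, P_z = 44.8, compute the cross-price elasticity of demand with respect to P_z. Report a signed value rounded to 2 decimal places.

At the given values, D = 3522 − 172(18.1) + 0.0595(76600) − 21.7(44.8) = 3994.34.
∂D/∂P_z = -21.7.
E = (-21.7) × (44.8/3994.34) = -0.2433…

-0.24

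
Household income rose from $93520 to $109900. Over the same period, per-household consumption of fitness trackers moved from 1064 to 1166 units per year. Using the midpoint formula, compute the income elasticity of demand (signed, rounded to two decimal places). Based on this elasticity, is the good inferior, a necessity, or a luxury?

0.57; necessity

%ΔQ = (1166 − 1064)/[( 1064 + 1166)/2] = 102/1115 = 0.091479…
%ΔIncome = (109900 − 93520)/[( 93520 + 109900)/2] = 16380/101710 = 0.161046…
E_income = (102/1115) / (16380/101710) = 0.5680…
0 < E_income < 1 ⇒ normal good, necessity.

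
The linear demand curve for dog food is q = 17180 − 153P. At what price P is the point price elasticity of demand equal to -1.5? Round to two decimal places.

67.37

Ed = −153P/(17180 − 153P). Set this equal to -1.5:
153P = 1.5·(17180 − 153P) ⇒ 153P(1 + 1.5) = 1.5·17180
P = 1.5·17180 / (153·2.5) = 67.3725…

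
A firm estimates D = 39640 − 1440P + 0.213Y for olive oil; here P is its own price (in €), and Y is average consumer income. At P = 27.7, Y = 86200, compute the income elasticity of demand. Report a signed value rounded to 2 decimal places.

At the given values, D = 39640 − 1440(27.7) + 0.213(86200) = 18112.6.
∂D/∂Y = 0.213.
E = (0.213) × (86200/18112.6) = 1.0136…

1.01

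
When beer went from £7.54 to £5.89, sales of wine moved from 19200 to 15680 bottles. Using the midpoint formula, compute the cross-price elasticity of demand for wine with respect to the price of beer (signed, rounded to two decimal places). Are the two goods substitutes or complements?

%ΔQ_{wine} = (15680 − 19200)/avg = -3520/17440 = -0.201834…
%ΔP_{beer} = (5.89 − 7.54)/avg = -1.65/6.715 = -0.245718…
E_cross = (-3520/17440) / (-1.65/6.715) = 0.8214…
E_cross > 0 ⇒ the goods are substitutes.

0.82; substitutes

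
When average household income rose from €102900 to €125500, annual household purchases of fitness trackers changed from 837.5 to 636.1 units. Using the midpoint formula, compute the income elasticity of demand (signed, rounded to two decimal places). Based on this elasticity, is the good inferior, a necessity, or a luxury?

%ΔQ = (636.1 − 837.5)/[( 837.5 + 636.1)/2] = -201.4/736.8 = -0.273344…
%ΔIncome = (125500 − 102900)/[( 102900 + 125500)/2] = 22600/114200 = 0.197898…
E_income = (-201.4/736.8) / (22600/114200) = -1.3812…
E_income < 0 ⇒ inferior good.

-1.38; inferior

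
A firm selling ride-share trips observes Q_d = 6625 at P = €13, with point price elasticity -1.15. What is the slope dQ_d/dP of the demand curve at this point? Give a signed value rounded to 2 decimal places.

Ed = (dQ_d/dP)·(P/Q_d) ⇒ dQ_d/dP = Ed·Q_d/P = (-1.15)·6625/13 = -586.0576…

-586.06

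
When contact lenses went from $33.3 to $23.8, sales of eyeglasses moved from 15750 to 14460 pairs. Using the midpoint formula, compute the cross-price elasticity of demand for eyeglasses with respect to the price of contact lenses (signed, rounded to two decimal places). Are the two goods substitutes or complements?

0.26; substitutes

%ΔQ_{eyeglasses} = (14460 − 15750)/avg = -1290/15105 = -0.085402…
%ΔP_{contact lenses} = (23.8 − 33.3)/avg = -9.5/28.55 = -0.332749…
E_cross = (-1290/15105) / (-9.5/28.55) = 0.2566…
E_cross > 0 ⇒ the goods are substitutes.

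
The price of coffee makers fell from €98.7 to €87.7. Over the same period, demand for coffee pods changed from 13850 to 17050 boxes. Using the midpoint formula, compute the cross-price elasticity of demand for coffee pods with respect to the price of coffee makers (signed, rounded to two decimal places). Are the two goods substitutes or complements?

-1.75; complements

%ΔQ_{coffee pods} = (17050 − 13850)/avg = 3200/15450 = 0.207119…
%ΔP_{coffee makers} = (87.7 − 98.7)/avg = -11/93.2 = -0.118025…
E_cross = (3200/15450) / (-11/93.2) = -1.7548…
E_cross < 0 ⇒ the goods are complements.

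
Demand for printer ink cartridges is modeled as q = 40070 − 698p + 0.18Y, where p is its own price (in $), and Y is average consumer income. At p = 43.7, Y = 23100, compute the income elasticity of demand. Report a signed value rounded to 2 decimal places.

0.30

At the given values, q = 40070 − 698(43.7) + 0.18(23100) = 13725.4.
∂q/∂Y = 0.18.
E = (0.18) × (23100/13725.4) = 0.3029…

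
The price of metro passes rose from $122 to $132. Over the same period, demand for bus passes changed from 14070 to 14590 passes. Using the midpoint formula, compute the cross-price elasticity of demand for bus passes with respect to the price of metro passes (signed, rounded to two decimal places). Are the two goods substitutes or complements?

%ΔQ_{bus passes} = (14590 − 14070)/avg = 520/14330 = 0.036287…
%ΔP_{metro passes} = (132 − 122)/avg = 10/127 = 0.078740…
E_cross = (520/14330) / (10/127) = 0.4608…
E_cross > 0 ⇒ the goods are substitutes.

0.46; substitutes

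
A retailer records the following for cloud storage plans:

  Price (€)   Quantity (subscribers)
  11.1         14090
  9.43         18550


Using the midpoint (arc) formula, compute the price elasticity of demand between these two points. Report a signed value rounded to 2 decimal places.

%ΔQ = (18550 − 14090) / [(14090 + 18550)/2] = 4460/16320 = 0.273284…
%ΔP = (9.43 − 11.1) / [(11.1 + 9.43)/2] = -1.67/10.265 = -0.162688…
Arc Ed = %ΔQ / %ΔP = (4460/16320) / (-1.67/10.265) = -1.6797…

-1.68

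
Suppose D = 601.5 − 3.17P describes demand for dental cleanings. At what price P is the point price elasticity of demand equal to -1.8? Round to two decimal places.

121.98

Ed = −3.17P/(601.5 − 3.17P). Set this equal to -1.8:
3.17P = 1.8·(601.5 − 3.17P) ⇒ 3.17P(1 + 1.8) = 1.8·601.5
P = 1.8·601.5 / (3.17·2.8) = 121.9806…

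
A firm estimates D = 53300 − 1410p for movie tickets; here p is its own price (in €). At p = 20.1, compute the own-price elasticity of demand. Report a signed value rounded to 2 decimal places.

-1.14

At the given values, D = 53300 − 1410(20.1) = 24959.
∂D/∂p = −1410.
E = (-1410) × (20.1/24959) = -1.1355…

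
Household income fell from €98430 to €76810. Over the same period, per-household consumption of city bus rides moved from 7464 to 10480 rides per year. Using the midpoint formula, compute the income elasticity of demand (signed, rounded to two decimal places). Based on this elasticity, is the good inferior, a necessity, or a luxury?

%ΔQ = (10480 − 7464)/[( 7464 + 10480)/2] = 3016/8972 = 0.336156…
%ΔIncome = (76810 − 98430)/[( 98430 + 76810)/2] = -21620/87620 = -0.246747…
E_income = (3016/8972) / (-21620/87620) = -1.3623…
E_income < 0 ⇒ inferior good.

-1.36; inferior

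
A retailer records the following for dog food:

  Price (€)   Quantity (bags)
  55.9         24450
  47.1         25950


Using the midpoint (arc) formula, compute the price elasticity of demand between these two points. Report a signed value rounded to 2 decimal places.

-0.35

%ΔQ = (25950 − 24450) / [(24450 + 25950)/2] = 1500/25200 = 0.059523…
%ΔP = (47.1 − 55.9) / [(55.9 + 47.1)/2] = -8.8/51.5 = -0.170873…
Arc Ed = %ΔQ / %ΔP = (1500/25200) / (-8.8/51.5) = -0.3483…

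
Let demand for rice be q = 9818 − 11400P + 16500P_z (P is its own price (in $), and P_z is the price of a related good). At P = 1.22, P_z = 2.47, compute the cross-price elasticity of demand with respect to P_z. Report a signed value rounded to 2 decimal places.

At the given values, q = 9818 − 11400(1.22) + 16500(2.47) = 36665.
∂q/∂P_z = 16500.
E = (16500) × (2.47/36665) = 1.1115…

1.11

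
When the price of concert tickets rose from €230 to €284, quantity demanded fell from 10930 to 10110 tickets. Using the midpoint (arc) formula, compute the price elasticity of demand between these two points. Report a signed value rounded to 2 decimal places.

%ΔQ = (10110 − 10930) / [(10930 + 10110)/2] = -820/10520 = -0.077946…
%ΔP = (284 − 230) / [(230 + 284)/2] = 54/257 = 0.210116…
Arc Ed = %ΔQ / %ΔP = (-820/10520) / (54/257) = -0.3709…

-0.37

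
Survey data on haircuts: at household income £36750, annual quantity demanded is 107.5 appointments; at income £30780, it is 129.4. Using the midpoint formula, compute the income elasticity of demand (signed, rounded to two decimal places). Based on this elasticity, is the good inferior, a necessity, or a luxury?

%ΔQ = (129.4 − 107.5)/[( 107.5 + 129.4)/2] = 21.9/118.45 = 0.184888…
%ΔIncome = (30780 − 36750)/[( 36750 + 30780)/2] = -5970/33765 = -0.176810…
E_income = (21.9/118.45) / (-5970/33765) = -1.0456…
E_income < 0 ⇒ inferior good.

-1.05; inferior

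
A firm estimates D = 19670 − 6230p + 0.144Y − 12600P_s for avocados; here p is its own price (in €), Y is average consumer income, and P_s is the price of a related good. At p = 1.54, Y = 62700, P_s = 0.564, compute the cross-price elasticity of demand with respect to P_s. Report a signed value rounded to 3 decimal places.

-0.592

At the given values, D = 19670 − 6230(1.54) + 0.144(62700) − 12600(0.564) = 11998.2.
∂D/∂P_s = -12600.
E = (-12600) × (0.564/11998.2) = -0.59228…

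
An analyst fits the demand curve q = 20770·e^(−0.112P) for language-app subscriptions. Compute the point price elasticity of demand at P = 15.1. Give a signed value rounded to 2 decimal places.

-1.69

dq/dP = −0.112·q = -428.722. At P = 15.1, q = 3827.87.
Ed = (dq/dP)·(P/q) = (-428.722) × (15.1/3827.87) = -1.6912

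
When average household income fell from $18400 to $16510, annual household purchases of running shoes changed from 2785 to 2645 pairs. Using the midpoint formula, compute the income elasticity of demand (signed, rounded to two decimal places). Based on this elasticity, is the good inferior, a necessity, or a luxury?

0.48; necessity

%ΔQ = (2645 − 2785)/[( 2785 + 2645)/2] = -140/2715 = -0.051565…
%ΔIncome = (16510 − 18400)/[( 18400 + 16510)/2] = -1890/17455 = -0.108278…
E_income = (-140/2715) / (-1890/17455) = 0.4762…
0 < E_income < 1 ⇒ normal good, necessity.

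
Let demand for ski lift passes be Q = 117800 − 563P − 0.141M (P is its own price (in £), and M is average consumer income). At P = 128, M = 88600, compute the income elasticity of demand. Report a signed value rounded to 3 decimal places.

-0.376

At the given values, Q = 117800 − 563(128) − 0.141(88600) = 33243.4.
∂Q/∂M = -0.141.
E = (-0.141) × (88600/33243.4) = -0.37579…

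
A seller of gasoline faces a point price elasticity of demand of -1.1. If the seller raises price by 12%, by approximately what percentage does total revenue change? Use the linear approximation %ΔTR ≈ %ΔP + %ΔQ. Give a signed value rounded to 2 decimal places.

%ΔQ ≈ Ed × %ΔP = (-1.1) × (+12%) = -13.2000%
%ΔTR ≈ %ΔP + %ΔQ = (+12%) + (-13.2000%) = -1.2000%

-1.20%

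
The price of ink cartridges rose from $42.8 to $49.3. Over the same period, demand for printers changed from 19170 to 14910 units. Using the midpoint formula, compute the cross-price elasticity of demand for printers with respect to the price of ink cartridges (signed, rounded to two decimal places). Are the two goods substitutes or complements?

%ΔQ_{printers} = (14910 − 19170)/avg = -4260/17040 = -0.25
%ΔP_{ink cartridges} = (49.3 − 42.8)/avg = 6.5/46.05 = 0.141150…
E_cross = (-4260/17040) / (6.5/46.05) = -1.7711…
E_cross < 0 ⇒ the goods are complements.

-1.77; complements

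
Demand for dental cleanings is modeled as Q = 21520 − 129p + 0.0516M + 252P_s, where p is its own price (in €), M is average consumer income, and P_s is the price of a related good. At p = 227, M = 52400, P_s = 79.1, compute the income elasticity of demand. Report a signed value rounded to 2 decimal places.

At the given values, Q = 21520 − 129(227) + 0.0516(52400) + 252(79.1) = 14874.04.
∂Q/∂M = 0.0516.
E = (0.0516) × (52400/14874.04) = 0.1817…

0.18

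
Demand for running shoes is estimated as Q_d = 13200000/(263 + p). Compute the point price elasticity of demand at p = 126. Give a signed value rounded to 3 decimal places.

-0.324

dQ_d/dp = −13200000/(263 + p)² = -87.2318. At p = 126, Q_d = 33933.2.
Ed = (dQ_d/dp)·(p/Q_d) = (-87.2318) × (126/33933.2) = -0.32390…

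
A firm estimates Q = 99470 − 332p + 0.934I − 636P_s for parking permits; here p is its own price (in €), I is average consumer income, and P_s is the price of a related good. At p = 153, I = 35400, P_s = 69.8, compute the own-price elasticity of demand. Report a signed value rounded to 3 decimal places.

At the given values, Q = 99470 − 332(153) + 0.934(35400) − 636(69.8) = 37344.8.
∂Q/∂p = −332.
E = (-332) × (153/37344.8) = -1.36018…

-1.360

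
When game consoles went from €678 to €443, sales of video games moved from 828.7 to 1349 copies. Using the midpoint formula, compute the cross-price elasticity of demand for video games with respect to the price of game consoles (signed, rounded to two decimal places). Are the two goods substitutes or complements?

-1.14; complements

%ΔQ_{video games} = (1349 − 828.7)/avg = 520.3/1088.85 = 0.477843…
%ΔP_{game consoles} = (443 − 678)/avg = -235/560.5 = -0.419268…
E_cross = (520.3/1088.85) / (-235/560.5) = -1.1397…
E_cross < 0 ⇒ the goods are complements.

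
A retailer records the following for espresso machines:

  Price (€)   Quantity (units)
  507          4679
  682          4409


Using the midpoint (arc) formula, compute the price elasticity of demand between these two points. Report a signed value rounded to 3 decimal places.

%ΔQ = (4409 − 4679) / [(4679 + 4409)/2] = -270/4544 = -0.059419…
%ΔP = (682 − 507) / [(507 + 682)/2] = 175/594.5 = 0.294365…
Arc Ed = %ΔQ / %ΔP = (-270/4544) / (175/594.5) = -0.20185…

-0.202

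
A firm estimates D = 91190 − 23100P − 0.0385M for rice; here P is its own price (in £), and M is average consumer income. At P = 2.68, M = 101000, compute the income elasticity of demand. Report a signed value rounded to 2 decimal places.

At the given values, D = 91190 − 23100(2.68) − 0.0385(101000) = 25393.5.
∂D/∂M = -0.0385.
E = (-0.0385) × (101000/25393.5) = -0.1531…

-0.15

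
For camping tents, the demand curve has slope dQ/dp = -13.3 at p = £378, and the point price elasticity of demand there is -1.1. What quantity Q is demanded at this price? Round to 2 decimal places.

Ed = (dQ/dp)·(p/Q) ⇒ Q = (dQ/dp)·p/Ed = (-13.3)·378/(-1.1) = 4570.3636…

4570.36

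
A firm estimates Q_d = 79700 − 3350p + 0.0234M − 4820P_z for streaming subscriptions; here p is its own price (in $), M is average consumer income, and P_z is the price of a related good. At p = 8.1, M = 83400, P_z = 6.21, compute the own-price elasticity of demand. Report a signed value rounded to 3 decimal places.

-1.104

At the given values, Q_d = 79700 − 3350(8.1) + 0.0234(83400) − 4820(6.21) = 24584.36.
∂Q_d/∂p = −3350.
E = (-3350) × (8.1/24584.36) = -1.10375…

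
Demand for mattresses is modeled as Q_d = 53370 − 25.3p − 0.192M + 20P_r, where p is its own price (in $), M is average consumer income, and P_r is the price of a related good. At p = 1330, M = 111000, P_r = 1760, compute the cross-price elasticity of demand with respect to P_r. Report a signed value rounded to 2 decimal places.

At the given values, Q_d = 53370 − 25.3(1330) − 0.192(111000) + 20(1760) = 33609.
∂Q_d/∂P_r = 20.
E = (20) × (1760/33609) = 1.0473…

1.05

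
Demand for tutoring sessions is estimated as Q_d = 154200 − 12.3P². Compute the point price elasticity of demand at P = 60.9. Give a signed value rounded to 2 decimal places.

-0.84

dQ_d/dP = −2·12.3·P = -1498.14. At P = 60.9, Q_d = 108581.637.
Ed = (dQ_d/dP)·(P/Q_d) = (-1498.14) × (60.9/108581.637) = -0.8402…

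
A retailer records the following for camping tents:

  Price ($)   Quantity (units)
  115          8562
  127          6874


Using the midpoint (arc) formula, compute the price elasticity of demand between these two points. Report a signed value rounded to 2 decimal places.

-2.21

%ΔQ = (6874 − 8562) / [(8562 + 6874)/2] = -1688/7718 = -0.218709…
%ΔP = (127 − 115) / [(115 + 127)/2] = 12/121 = 0.099173…
Arc Ed = %ΔQ / %ΔP = (-1688/7718) / (12/121) = -2.2053…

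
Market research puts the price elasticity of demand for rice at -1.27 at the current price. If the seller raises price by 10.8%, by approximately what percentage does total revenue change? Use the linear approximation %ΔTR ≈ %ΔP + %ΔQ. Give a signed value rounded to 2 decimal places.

-2.92%

%ΔQ ≈ Ed × %ΔP = (-1.27) × (+10.8%) = -13.7160%
%ΔTR ≈ %ΔP + %ΔQ = (+10.8%) + (-13.7160%) = -2.9160%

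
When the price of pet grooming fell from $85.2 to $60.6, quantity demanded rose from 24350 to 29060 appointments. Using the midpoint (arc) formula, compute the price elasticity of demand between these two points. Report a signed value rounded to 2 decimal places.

%ΔQ = (29060 − 24350) / [(24350 + 29060)/2] = 4710/26705 = 0.176371…
%ΔP = (60.6 − 85.2) / [(85.2 + 60.6)/2] = -24.6/72.9 = -0.337448…
Arc Ed = %ΔQ / %ΔP = (4710/26705) / (-24.6/72.9) = -0.5226…

-0.52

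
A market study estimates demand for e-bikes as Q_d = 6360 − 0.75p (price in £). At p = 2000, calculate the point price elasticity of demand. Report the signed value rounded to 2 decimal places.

-0.31

dQ_d/dp = −0.75. At p = 2000, Q_d = 6360 − 0.75(2000) = 4860.
Ed = (dQ_d/dp)·(p/Q_d) = −0.75 × (2000/4860) = -0.3086…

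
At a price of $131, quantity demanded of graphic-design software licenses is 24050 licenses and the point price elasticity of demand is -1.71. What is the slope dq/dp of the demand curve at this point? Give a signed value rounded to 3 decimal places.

Ed = (dq/dp)·(p/q) ⇒ dq/dp = Ed·q/p = (-1.71)·24050/131 = -313.93511…

-313.935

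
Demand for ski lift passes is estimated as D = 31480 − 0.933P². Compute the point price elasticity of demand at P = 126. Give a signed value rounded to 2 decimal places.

dD/dP = −2·0.933·P = -235.116. At P = 126, D = 16667.692.
Ed = (dD/dP)·(P/D) = (-235.116) × (126/16667.692) = -1.7773…

-1.78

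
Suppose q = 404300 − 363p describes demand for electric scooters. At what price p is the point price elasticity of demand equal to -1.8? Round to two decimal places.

716.00

Ed = −363p/(404300 − 363p). Set this equal to -1.8:
363p = 1.8·(404300 − 363p) ⇒ 363p(1 + 1.8) = 1.8·404300
p = 1.8·404300 / (363·2.8) = 715.9976…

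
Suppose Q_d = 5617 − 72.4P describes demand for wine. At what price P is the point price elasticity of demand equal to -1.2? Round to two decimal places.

Ed = −72.4P/(5617 − 72.4P). Set this equal to -1.2:
72.4P = 1.2·(5617 − 72.4P) ⇒ 72.4P(1 + 1.2) = 1.2·5617
P = 1.2·5617 / (72.4·2.2) = 42.3179…

42.32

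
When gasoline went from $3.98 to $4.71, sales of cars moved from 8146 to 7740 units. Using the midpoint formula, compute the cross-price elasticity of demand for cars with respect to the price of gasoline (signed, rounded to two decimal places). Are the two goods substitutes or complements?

%ΔQ_{cars} = (7740 − 8146)/avg = -406/7943 = -0.051114…
%ΔP_{gasoline} = (4.71 − 3.98)/avg = 0.73/4.345 = 0.168009…
E_cross = (-406/7943) / (0.73/4.345) = -0.3042…
E_cross < 0 ⇒ the goods are complements.

-0.30; complements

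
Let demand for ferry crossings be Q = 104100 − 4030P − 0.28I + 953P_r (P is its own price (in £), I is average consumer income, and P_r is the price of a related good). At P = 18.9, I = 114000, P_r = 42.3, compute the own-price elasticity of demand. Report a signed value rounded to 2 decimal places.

-2.10

At the given values, Q = 104100 − 4030(18.9) − 0.28(114000) + 953(42.3) = 36324.9.
∂Q/∂P = −4030.
E = (-4030) × (18.9/36324.9) = -2.0968…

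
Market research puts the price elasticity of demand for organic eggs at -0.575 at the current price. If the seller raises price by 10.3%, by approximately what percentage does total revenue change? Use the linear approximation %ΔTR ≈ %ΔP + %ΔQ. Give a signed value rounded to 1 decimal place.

+4.4%

%ΔQ ≈ Ed × %ΔP = (-0.575) × (+10.3%) = -5.9225%
%ΔTR ≈ %ΔP + %ΔQ = (+10.3%) + (-5.9225%) = +4.3775%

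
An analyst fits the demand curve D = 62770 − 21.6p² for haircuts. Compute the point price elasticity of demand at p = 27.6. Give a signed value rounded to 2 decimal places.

dD/dp = −2·21.6·p = -1192.32. At p = 27.6, D = 46315.984.
Ed = (dD/dp)·(p/D) = (-1192.32) × (27.6/46315.984) = -0.7105…

-0.71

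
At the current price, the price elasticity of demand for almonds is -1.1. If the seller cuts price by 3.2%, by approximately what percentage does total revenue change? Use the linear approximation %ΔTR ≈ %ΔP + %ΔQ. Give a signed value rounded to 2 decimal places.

%ΔQ ≈ Ed × %ΔP = (-1.1) × (-3.2%) = +3.5200%
%ΔTR ≈ %ΔP + %ΔQ = (-3.2%) + (+3.5200%) = +0.3200%

+0.32%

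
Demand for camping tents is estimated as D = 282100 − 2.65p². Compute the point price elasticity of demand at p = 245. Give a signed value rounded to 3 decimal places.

-2.586

dD/dp = −2·2.65·p = -1298.5. At p = 245, D = 123033.75.
Ed = (dD/dp)·(p/D) = (-1298.5) × (245/123033.75) = -2.58573…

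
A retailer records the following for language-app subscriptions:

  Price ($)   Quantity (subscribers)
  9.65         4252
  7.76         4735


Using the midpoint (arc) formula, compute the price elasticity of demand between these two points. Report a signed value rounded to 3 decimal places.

%ΔQ = (4735 − 4252) / [(4252 + 4735)/2] = 483/4493.5 = 0.107488…
%ΔP = (7.76 − 9.65) / [(9.65 + 7.76)/2] = -1.89/8.705 = -0.217116…
Arc Ed = %ΔQ / %ΔP = (483/4493.5) / (-1.89/8.705) = -0.49507…

-0.495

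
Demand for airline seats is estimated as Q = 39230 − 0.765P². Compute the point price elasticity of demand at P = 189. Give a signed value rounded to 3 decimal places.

dQ/dP = −2·0.765·P = -289.17. At P = 189, Q = 11903.435.
Ed = (dQ/dP)·(P/Q) = (-289.17) × (189/11903.435) = -4.59137…

-4.591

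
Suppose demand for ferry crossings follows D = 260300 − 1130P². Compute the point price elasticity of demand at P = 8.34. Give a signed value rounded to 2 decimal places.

-0.87

dD/dP = −2·1130·P = -18848.4. At P = 8.34, D = 181702.172.
Ed = (dD/dP)·(P/D) = (-18848.4) × (8.34/181702.172) = -0.8651…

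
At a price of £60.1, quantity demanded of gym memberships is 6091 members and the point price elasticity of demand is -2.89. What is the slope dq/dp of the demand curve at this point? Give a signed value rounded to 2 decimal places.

-292.90

Ed = (dq/dp)·(p/q) ⇒ dq/dp = Ed·q/p = (-2.89)·6091/60.1 = -292.8950…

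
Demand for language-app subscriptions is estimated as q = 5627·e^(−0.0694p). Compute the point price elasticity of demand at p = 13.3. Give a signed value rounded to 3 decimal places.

-0.923

dq/dp = −0.0694·q = -155.158. At p = 13.3, q = 2235.7.
Ed = (dq/dp)·(p/q) = (-155.158) × (13.3/2235.7) = -0.92302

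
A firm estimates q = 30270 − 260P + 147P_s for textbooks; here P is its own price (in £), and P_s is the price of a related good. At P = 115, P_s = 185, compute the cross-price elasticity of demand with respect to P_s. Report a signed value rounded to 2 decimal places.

0.99

At the given values, q = 30270 − 260(115) + 147(185) = 27565.
∂q/∂P_s = 147.
E = (147) × (185/27565) = 0.9865…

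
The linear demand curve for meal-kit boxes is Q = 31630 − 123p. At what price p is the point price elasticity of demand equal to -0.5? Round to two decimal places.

85.72

Ed = −123p/(31630 − 123p). Set this equal to -0.5:
123p = 0.5·(31630 − 123p) ⇒ 123p(1 + 0.5) = 0.5·31630
p = 0.5·31630 / (123·1.5) = 85.7181…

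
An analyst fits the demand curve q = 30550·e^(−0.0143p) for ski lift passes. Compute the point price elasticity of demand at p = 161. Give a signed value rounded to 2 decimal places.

-2.30

dq/dp = −0.0143·q = -43.699. At p = 161, q = 3055.87.
Ed = (dq/dp)·(p/q) = (-43.699) × (161/3055.87) = -2.3023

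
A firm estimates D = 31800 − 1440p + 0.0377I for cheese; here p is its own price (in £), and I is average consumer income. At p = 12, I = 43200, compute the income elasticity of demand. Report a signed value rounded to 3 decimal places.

0.101

At the given values, D = 31800 − 1440(12) + 0.0377(43200) = 16148.64.
∂D/∂I = 0.0377.
E = (0.0377) × (43200/16148.64) = 0.10085…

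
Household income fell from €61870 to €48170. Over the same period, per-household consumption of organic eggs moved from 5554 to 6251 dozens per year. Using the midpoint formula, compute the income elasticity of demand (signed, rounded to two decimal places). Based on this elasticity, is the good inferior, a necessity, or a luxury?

%ΔQ = (6251 − 5554)/[( 5554 + 6251)/2] = 697/5902.5 = 0.118085…
%ΔIncome = (48170 − 61870)/[( 61870 + 48170)/2] = -13700/55020 = -0.249000…
E_income = (697/5902.5) / (-13700/55020) = -0.4742…
E_income < 0 ⇒ inferior good.

-0.47; inferior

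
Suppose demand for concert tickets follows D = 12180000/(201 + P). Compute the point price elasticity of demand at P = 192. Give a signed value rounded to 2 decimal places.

-0.49

dD/dP = −12180000/(201 + P)² = -78.861. At P = 192, D = 30992.4.
Ed = (dD/dP)·(P/D) = (-78.861) × (192/30992.4) = -0.4885…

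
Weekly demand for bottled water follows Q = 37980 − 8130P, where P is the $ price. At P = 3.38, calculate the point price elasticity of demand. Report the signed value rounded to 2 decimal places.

-2.62

dQ/dP = −8130. At P = 3.38, Q = 37980 − 8130(3.38) = 10500.6.
Ed = (dQ/dP)·(P/Q) = −8130 × (3.38/10500.6) = -2.6169…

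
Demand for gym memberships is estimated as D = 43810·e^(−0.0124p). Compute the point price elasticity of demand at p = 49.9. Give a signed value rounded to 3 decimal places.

-0.619

dD/dp = −0.0124·D = -292.598. At p = 49.9, D = 23596.6.
Ed = (dD/dp)·(p/D) = (-292.598) × (49.9/23596.6) = -0.61876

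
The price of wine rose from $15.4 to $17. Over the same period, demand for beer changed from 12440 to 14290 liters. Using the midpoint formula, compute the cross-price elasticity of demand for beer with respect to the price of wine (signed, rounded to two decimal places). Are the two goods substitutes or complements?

1.40; substitutes

%ΔQ_{beer} = (14290 − 12440)/avg = 1850/13365 = 0.138421…
%ΔP_{wine} = (17 − 15.4)/avg = 1.6/16.2 = 0.098765…
E_cross = (1850/13365) / (1.6/16.2) = 1.4015…
E_cross > 0 ⇒ the goods are substitutes.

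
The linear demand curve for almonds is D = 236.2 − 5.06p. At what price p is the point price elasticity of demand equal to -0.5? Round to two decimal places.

15.56

Ed = −5.06p/(236.2 − 5.06p). Set this equal to -0.5:
5.06p = 0.5·(236.2 − 5.06p) ⇒ 5.06p(1 + 0.5) = 0.5·236.2
p = 0.5·236.2 / (5.06·1.5) = 15.5599…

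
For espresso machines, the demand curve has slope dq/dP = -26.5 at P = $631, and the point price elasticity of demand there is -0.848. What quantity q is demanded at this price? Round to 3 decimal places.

19718.750

Ed = (dq/dP)·(P/q) ⇒ q = (dq/dP)·P/Ed = (-26.5)·631/(-0.848) = 19718.75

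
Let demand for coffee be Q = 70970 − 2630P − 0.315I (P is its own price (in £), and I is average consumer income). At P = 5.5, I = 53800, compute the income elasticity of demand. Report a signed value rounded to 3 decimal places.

At the given values, Q = 70970 − 2630(5.5) − 0.315(53800) = 39558.
∂Q/∂I = -0.315.
E = (-0.315) × (53800/39558) = -0.42840…

-0.428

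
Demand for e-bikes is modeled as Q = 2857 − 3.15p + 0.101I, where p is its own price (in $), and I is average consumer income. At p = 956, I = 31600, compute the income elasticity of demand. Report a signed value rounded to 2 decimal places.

1.05

At the given values, Q = 2857 − 3.15(956) + 0.101(31600) = 3037.2.
∂Q/∂I = 0.101.
E = (0.101) × (31600/3037.2) = 1.0508…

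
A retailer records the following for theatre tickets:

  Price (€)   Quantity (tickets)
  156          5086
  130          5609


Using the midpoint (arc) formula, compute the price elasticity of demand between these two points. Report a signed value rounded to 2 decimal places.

%ΔQ = (5609 − 5086) / [(5086 + 5609)/2] = 523/5347.5 = 0.097802…
%ΔP = (130 − 156) / [(156 + 130)/2] = -26/143 = -0.181818…
Arc Ed = %ΔQ / %ΔP = (523/5347.5) / (-26/143) = -0.5379…

-0.54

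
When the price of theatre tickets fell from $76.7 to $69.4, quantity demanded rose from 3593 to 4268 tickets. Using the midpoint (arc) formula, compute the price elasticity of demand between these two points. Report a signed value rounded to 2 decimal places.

-1.72

%ΔQ = (4268 − 3593) / [(3593 + 4268)/2] = 675/3930.5 = 0.171733…
%ΔP = (69.4 − 76.7) / [(76.7 + 69.4)/2] = -7.3/73.05 = -0.099931…
Arc Ed = %ΔQ / %ΔP = (675/3930.5) / (-7.3/73.05) = -1.7185…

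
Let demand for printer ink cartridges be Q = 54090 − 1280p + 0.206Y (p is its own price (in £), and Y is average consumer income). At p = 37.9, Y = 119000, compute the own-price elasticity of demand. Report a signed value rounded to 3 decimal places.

At the given values, Q = 54090 − 1280(37.9) + 0.206(119000) = 30092.
∂Q/∂p = −1280.
E = (-1280) × (37.9/30092) = -1.61212…

-1.612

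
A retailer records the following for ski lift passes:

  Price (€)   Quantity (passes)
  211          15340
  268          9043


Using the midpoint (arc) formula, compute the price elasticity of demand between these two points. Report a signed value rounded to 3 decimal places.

-2.170

%ΔQ = (9043 − 15340) / [(15340 + 9043)/2] = -6297/12191.5 = -0.516507…
%ΔP = (268 − 211) / [(211 + 268)/2] = 57/239.5 = 0.237995…
Arc Ed = %ΔQ / %ΔP = (-6297/12191.5) / (57/239.5) = -2.17023…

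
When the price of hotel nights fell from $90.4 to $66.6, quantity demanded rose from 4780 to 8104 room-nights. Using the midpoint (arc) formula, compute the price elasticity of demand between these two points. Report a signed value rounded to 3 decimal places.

-1.702

%ΔQ = (8104 − 4780) / [(4780 + 8104)/2] = 3324/6442 = 0.515988…
%ΔP = (66.6 − 90.4) / [(90.4 + 66.6)/2] = -23.8/78.5 = -0.303184…
Arc Ed = %ΔQ / %ΔP = (3324/6442) / (-23.8/78.5) = -1.70189…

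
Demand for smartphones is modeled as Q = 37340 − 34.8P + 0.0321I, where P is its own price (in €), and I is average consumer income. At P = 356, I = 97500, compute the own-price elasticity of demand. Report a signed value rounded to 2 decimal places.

-0.44

At the given values, Q = 37340 − 34.8(356) + 0.0321(97500) = 28080.95.
∂Q/∂P = −34.8.
E = (-34.8) × (356/28080.95) = -0.4411…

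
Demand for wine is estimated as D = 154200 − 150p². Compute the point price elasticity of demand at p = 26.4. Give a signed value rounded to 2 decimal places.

-4.21

dD/dp = −2·150·p = -7920. At p = 26.4, D = 49656.
Ed = (dD/dp)·(p/D) = (-7920) × (26.4/49656) = -4.2107…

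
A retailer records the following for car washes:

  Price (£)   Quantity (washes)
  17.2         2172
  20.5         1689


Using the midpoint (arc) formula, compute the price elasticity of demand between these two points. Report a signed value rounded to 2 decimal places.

%ΔQ = (1689 − 2172) / [(2172 + 1689)/2] = -483/1930.5 = -0.250194…
%ΔP = (20.5 − 17.2) / [(17.2 + 20.5)/2] = 3.3/18.85 = 0.175066…
Arc Ed = %ΔQ / %ΔP = (-483/1930.5) / (3.3/18.85) = -1.4291…

-1.43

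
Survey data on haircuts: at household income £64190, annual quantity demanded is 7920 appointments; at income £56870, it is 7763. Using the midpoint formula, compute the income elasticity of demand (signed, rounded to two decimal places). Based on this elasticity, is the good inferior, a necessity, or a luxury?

%ΔQ = (7763 − 7920)/[( 7920 + 7763)/2] = -157/7841.5 = -0.020021…
%ΔIncome = (56870 − 64190)/[( 64190 + 56870)/2] = -7320/60530 = -0.120931…
E_income = (-157/7841.5) / (-7320/60530) = 0.1655…
0 < E_income < 1 ⇒ normal good, necessity.

0.17; necessity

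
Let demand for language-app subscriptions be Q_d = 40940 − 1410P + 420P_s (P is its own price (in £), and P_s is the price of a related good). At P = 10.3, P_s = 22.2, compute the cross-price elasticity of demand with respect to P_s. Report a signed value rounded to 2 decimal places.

0.26

At the given values, Q_d = 40940 − 1410(10.3) + 420(22.2) = 35741.
∂Q_d/∂P_s = 420.
E = (420) × (22.2/35741) = 0.2608…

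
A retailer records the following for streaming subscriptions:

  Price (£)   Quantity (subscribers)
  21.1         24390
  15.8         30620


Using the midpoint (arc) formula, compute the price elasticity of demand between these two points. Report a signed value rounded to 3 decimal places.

%ΔQ = (30620 − 24390) / [(24390 + 30620)/2] = 6230/27505 = 0.226504…
%ΔP = (15.8 − 21.1) / [(21.1 + 15.8)/2] = -5.3/18.45 = -0.287262…
Arc Ed = %ΔQ / %ΔP = (6230/27505) / (-5.3/18.45) = -0.78849…

-0.788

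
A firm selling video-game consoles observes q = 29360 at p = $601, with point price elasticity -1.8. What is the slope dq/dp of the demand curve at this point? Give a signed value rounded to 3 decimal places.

Ed = (dq/dp)·(p/q) ⇒ dq/dp = Ed·q/p = (-1.8)·29360/601 = -87.93344…

-87.933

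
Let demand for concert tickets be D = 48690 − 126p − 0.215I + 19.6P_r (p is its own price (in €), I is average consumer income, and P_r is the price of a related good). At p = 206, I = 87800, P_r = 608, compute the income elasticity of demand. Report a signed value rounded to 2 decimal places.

At the given values, D = 48690 − 126(206) − 0.215(87800) + 19.6(608) = 15773.8.
∂D/∂I = -0.215.
E = (-0.215) × (87800/15773.8) = -1.1967…

-1.20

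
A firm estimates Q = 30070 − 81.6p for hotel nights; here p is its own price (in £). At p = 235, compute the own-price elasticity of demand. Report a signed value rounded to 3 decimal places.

At the given values, Q = 30070 − 81.6(235) = 10894.
∂Q/∂p = −81.6.
E = (-81.6) × (235/10894) = -1.76023…

-1.760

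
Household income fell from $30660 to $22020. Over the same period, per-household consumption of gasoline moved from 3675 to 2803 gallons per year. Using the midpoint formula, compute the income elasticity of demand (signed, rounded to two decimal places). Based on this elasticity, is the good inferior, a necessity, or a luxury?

0.82; necessity

%ΔQ = (2803 − 3675)/[( 3675 + 2803)/2] = -872/3239 = -0.269218…
%ΔIncome = (22020 − 30660)/[( 30660 + 22020)/2] = -8640/26340 = -0.328018…
E_income = (-872/3239) / (-8640/26340) = 0.8207…
0 < E_income < 1 ⇒ normal good, necessity.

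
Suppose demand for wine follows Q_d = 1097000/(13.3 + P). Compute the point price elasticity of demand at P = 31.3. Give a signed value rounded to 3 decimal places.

dQ_d/dP = −1097000/(13.3 + P)² = -551.489. At P = 31.3, Q_d = 24596.4.
Ed = (dQ_d/dP)·(P/Q_d) = (-551.489) × (31.3/24596.4) = -0.70179…

-0.702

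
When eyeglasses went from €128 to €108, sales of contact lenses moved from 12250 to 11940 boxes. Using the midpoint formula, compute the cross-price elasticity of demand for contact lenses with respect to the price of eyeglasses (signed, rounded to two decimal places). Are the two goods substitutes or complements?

%ΔQ_{contact lenses} = (11940 − 12250)/avg = -310/12095 = -0.025630…
%ΔP_{eyeglasses} = (108 − 128)/avg = -20/118 = -0.169491…
E_cross = (-310/12095) / (-20/118) = 0.1512…
E_cross > 0 ⇒ the goods are substitutes.

0.15; substitutes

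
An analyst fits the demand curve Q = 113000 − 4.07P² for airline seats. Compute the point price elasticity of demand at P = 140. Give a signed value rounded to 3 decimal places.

dQ/dP = −2·4.07·P = -1139.6. At P = 140, Q = 33228.
Ed = (dQ/dP)·(P/Q) = (-1139.6) × (140/33228) = -4.80149…

-4.801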